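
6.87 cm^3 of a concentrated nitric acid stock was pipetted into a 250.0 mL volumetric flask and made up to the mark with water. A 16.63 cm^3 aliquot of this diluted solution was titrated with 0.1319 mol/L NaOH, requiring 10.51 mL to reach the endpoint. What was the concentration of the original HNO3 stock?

3.03 M

n(NaOH) = 0.1319 x 0.01051 = 0.001386 mol.
n(HNO3) in the aliquot = 0.001386 mol.
[diluted HNO3] = 0.001386 / 0.01663 = 0.08336 M.
Dilution factor = 250.0/6.870 = 36.39, so [stock] = 0.08336 x 36.39 = 3.03 M.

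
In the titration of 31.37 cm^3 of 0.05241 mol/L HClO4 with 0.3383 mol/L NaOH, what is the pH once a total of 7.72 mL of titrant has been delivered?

12.39

n(acid) = 0.05241 x 0.03137 = 0.001644 mol; n(NaOH) added = 0.3383 x 0.007720 = 0.002612 mol.
Base is in excess by 0.002612 - 0.001644 = 0.0009676 mol in a total volume of 0.03909 L.
[OH^-] = 0.0009676/0.03909 = 0.02475 M, so pOH = 1.61 and pH = 14.00 - 1.61 = 12.39.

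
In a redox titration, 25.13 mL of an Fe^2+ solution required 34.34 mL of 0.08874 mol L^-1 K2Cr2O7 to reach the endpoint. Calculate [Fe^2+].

n(K2Cr2O7) = 0.08874 x 0.03434 = 0.003047 mol.
From the balanced equation, 1 mol K2Cr2O7 reacts with 6 mol Fe^2+, so n(Fe^2+) = 0.003047 x 6/1 = 0.01828 mol.
[Fe^2+] = 0.01828 / 0.02513 L = 0.728 M.

0.728 M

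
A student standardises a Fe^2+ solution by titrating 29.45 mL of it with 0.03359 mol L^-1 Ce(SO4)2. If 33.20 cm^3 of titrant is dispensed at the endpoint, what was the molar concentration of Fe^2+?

0.0379 M

n(Ce(SO4)2) = 0.03359 x 0.03320 = 0.001115 mol.
From the balanced equation, 1 mol Ce(SO4)2 reacts with 1 mol Fe^2+, so n(Fe^2+) = 0.001115 x 1/1 = 0.001115 mol.
[Fe^2+] = 0.001115 / 0.02945 L = 0.0379 M.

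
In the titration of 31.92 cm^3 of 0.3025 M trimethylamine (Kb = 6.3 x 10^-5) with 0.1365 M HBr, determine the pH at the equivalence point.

5.41

n((CH3)3N) = 0.3025 x 0.03192 = 0.009656 mol; V(HBr) at equivalence = 0.009656/0.1365 = 0.07074 L.
At equivalence the base is fully converted to (CH3)3NH+; total volume = 0.1027 L, so [(CH3)3NH+] = 0.009656/0.1027 = 0.09406 M.
Ka((CH3)3NH+) = Kw/Kb = 1.0e-14 / 6.3 x 10^-5 = 1.59e-10.
[H^+] = sqrt(Ka x [(CH3)3NH+]) = sqrt(1.59e-10 x 0.09406) = 3.86e-6 M.
pH = -log(3.86e-6) = 5.41.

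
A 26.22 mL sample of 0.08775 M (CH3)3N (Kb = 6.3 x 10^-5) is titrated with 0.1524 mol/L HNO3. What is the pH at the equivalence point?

n((CH3)3N) = 0.08775 x 0.02622 = 0.002301 mol; V(HNO3) at equivalence = 0.002301/0.1524 = 0.01510 L.
At equivalence the base is fully converted to (CH3)3NH+; total volume = 0.04132 L, so [(CH3)3NH+] = 0.002301/0.04132 = 0.05569 M.
Ka((CH3)3NH+) = Kw/Kb = 1.0e-14 / 6.3 x 10^-5 = 1.59e-10.
[H^+] = sqrt(Ka x [(CH3)3NH+]) = sqrt(1.59e-10 x 0.05569) = 2.97e-6 M.
pH = -log(2.97e-6) = 5.53.

5.53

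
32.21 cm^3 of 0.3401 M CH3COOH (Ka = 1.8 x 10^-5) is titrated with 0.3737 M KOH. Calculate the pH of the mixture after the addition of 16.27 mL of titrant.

4.84

Initial n(CH3COOH) = 0.3401 x 0.03221 = 0.01095 mol.
n(KOH) added = 0.3737 x 0.01627 = 0.006080 mol, converting that many moles of CH3COOH to CH3COO-.
Remaining n(CH3COOH) = 0.004875 mol; n(CH3COO-) = 0.006080 mol.
By Henderson-Hasselbalch, pH = pKa + log([A^-]/[HA]) = 4.74 + log(0.006080/0.004875) = 4.74 + (+0.10) = 4.84.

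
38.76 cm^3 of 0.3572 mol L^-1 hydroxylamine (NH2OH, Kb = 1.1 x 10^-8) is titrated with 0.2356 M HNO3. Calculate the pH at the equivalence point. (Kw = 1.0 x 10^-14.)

n(NH2OH) = 0.3572 x 0.03876 = 0.01385 mol; V(HNO3) at equivalence = 0.01385/0.2356 = 0.05877 L.
At equivalence the base is fully converted to NH3OH+; total volume = 0.09753 L, so [NH3OH+] = 0.01385/0.09753 = 0.1420 M.
Ka(NH3OH+) = Kw/Kb = 1.0e-14 / 1.1 x 10^-8 = 9.09e-7.
[H^+] = sqrt(Ka x [NH3OH+]) = sqrt(9.09e-7 x 0.1420) = 0.000359 M.
pH = -log(0.000359) = 3.44.

3.44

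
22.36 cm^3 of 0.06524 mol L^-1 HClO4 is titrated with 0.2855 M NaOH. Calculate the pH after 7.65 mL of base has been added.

n(acid) = 0.06524 x 0.02236 = 0.001459 mol; n(NaOH) added = 0.2855 x 0.007650 = 0.002184 mol.
Base is in excess by 0.002184 - 0.001459 = 0.0007253 mol in a total volume of 0.03001 L.
[OH^-] = 0.0007253/0.03001 = 0.02417 M, so pOH = 1.62 and pH = 14.00 - 1.62 = 12.38.

12.38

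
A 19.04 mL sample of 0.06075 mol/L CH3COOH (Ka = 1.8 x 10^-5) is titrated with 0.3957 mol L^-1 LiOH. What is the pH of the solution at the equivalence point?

n(CH3COOH) = 0.06075 x 0.01904 = 0.001157 mol; V(LiOH) at equivalence = 0.001157/0.3957 = 0.002923 L.
At equivalence all the acid is converted to CH3COO-; total volume = 0.01904 + 0.002923 = 0.02196 L, so [CH3COO-] = 0.001157/0.02196 = 0.05266 M.
Kb = Kw/Ka = 1.0e-14 / 1.8 x 10^-5 = 5.56e-10.
[OH^-] = sqrt(Kb x [CH3COO-]) = sqrt(5.56e-10 x 0.05266) = 5.41e-6 M.
pOH = 5.27, so pH = 14.00 - 5.27 = 8.73.

8.73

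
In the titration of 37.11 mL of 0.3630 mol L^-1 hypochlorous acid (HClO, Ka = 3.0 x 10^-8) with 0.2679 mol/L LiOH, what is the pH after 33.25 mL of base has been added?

7.81

Initial n(HClO) = 0.3630 x 0.03711 = 0.01347 mol.
n(LiOH) added = 0.2679 x 0.03325 = 0.008908 mol, converting that many moles of HClO to ClO-.
Remaining n(HClO) = 0.004563 mol; n(ClO-) = 0.008908 mol.
By Henderson-Hasselbalch, pH = pKa + log([A^-]/[HA]) = 7.52 + log(0.008908/0.004563) = 7.52 + (+0.29) = 7.81.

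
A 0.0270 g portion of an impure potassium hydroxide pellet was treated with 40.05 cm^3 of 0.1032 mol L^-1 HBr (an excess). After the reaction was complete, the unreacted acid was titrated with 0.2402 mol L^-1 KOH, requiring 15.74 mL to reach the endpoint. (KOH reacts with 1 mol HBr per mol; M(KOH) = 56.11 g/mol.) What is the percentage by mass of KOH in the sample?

Total n(HBr) added = 0.1032 x 0.04005 = 0.004133 mol.
n(KOH) used = 0.2402 x 0.01574 = 0.003781 mol, which equals the excess n(HBr).
So n(HBr) consumed by the sample = 0.004133 - 0.003781 = 0.0003524 mol.
n(KOH) = 0.0003524 / 1 = 0.0003524 mol.
mass KOH = 0.0003524 x 56.11 = 0.01977 g, so %KOH = 0.01977/0.0270 x 100 = 73.2%.

73.2%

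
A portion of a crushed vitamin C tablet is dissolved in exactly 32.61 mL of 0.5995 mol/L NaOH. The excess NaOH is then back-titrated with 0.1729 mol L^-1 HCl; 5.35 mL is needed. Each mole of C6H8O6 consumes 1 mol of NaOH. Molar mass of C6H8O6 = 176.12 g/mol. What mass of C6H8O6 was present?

3.28 g

Total n(NaOH) added = 0.5995 x 0.03261 = 0.01955 mol.
n(HCl) used = 0.1729 x 0.005350 = 0.0009250 mol, which equals the excess n(NaOH).
So n(NaOH) consumed by the sample = 0.01955 - 0.0009250 = 0.01862 mol.
n(C6H8O6) = 0.01862 / 1 = 0.01862 mol.
mass = 0.01862 mol x 176.12 g/mol = 3.28 g.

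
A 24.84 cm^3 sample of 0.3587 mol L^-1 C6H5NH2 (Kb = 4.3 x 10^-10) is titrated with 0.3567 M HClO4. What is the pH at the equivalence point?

2.69

n(C6H5NH2) = 0.3587 x 0.02484 = 0.008910 mol; V(HClO4) at equivalence = 0.008910/0.3567 = 0.02498 L.
At equivalence the base is fully converted to C6H5NH3+; total volume = 0.04982 L, so [C6H5NH3+] = 0.008910/0.04982 = 0.1788 M.
Ka(C6H5NH3+) = Kw/Kb = 1.0e-14 / 4.3 x 10^-10 = 2.33e-5.
[H^+] = sqrt(Ka x [C6H5NH3+]) = sqrt(2.33e-5 x 0.1788) = 0.00204 M.
pH = -log(0.00204) = 2.69.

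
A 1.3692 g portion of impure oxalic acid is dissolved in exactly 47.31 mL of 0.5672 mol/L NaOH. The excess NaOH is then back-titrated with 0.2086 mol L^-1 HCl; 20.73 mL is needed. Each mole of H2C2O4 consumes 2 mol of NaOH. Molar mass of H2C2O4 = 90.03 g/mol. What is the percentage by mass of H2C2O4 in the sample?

74.0%

Total n(NaOH) added = 0.5672 x 0.04731 = 0.02683 mol.
n(HCl) used = 0.2086 x 0.02073 = 0.004324 mol, which equals the excess n(NaOH).
So n(NaOH) consumed by the sample = 0.02683 - 0.004324 = 0.02251 mol.
n(H2C2O4) = 0.02251 / 2 = 0.01125 mol.
mass H2C2O4 = 0.01125 x 90.03 = 1.013 g, so %H2C2O4 = 1.013/1.3692 x 100 = 74.0%.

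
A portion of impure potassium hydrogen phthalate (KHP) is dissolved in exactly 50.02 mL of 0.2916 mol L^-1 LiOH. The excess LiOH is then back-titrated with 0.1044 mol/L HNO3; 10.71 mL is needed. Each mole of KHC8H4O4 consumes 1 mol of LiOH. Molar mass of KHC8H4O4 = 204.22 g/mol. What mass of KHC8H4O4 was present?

Total n(LiOH) added = 0.2916 x 0.05002 = 0.01459 mol.
n(HNO3) used = 0.1044 x 0.01071 = 0.001118 mol, which equals the excess n(LiOH).
So n(LiOH) consumed by the sample = 0.01459 - 0.001118 = 0.01347 mol.
n(KHC8H4O4) = 0.01347 / 1 = 0.01347 mol.
mass = 0.01347 mol x 204.22 g/mol = 2.75 g.

2.75 g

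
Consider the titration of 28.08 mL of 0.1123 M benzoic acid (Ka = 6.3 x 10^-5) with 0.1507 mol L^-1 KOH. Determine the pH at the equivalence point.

n(C6H5COOH) = 0.1123 x 0.02808 = 0.003153 mol; V(KOH) at equivalence = 0.003153/0.1507 = 0.02092 L.
At equivalence all the acid is converted to C6H5COO-; total volume = 0.02808 + 0.02092 = 0.04900 L, so [C6H5COO-] = 0.003153/0.04900 = 0.06435 M.
Kb = Kw/Ka = 1.0e-14 / 6.3 x 10^-5 = 1.59e-10.
[OH^-] = sqrt(Kb x [C6H5COO-]) = sqrt(1.59e-10 x 0.06435) = 3.20e-6 M.
pOH = 5.50, so pH = 14.00 - 5.50 = 8.50.

8.50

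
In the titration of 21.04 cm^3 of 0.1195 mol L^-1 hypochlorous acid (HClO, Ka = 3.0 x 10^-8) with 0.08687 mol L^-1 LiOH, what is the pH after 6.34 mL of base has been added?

6.97

Initial n(HClO) = 0.1195 x 0.02104 = 0.002514 mol.
n(LiOH) added = 0.08687 x 0.006340 = 0.0005508 mol, converting that many moles of HClO to ClO-.
Remaining n(HClO) = 0.001964 mol; n(ClO-) = 0.0005508 mol.
By Henderson-Hasselbalch, pH = pKa + log([A^-]/[HA]) = 7.52 + log(0.0005508/0.001964) = 7.52 + (-0.55) = 6.97.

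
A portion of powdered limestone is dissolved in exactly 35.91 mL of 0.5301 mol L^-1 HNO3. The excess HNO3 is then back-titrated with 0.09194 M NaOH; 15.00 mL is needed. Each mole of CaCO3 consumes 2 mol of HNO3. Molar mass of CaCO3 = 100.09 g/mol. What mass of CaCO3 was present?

0.884 g

Total n(HNO3) added = 0.5301 x 0.03591 = 0.01904 mol.
n(NaOH) used = 0.09194 x 0.01500 = 0.001379 mol, which equals the excess n(HNO3).
So n(HNO3) consumed by the sample = 0.01904 - 0.001379 = 0.01766 mol.
n(CaCO3) = 0.01766 / 2 = 0.008828 mol.
mass = 0.008828 mol x 100.09 g/mol = 0.884 g.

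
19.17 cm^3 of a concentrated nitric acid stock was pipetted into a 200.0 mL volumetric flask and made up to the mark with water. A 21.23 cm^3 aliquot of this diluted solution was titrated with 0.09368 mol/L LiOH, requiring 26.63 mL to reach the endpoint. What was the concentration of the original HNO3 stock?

n(LiOH) = 0.09368 x 0.02663 = 0.002495 mol.
n(HNO3) in the aliquot = 0.002495 mol.
[diluted HNO3] = 0.002495 / 0.02123 = 0.1175 M.
Dilution factor = 200.0/19.17 = 10.43, so [stock] = 0.1175 x 10.43 = 1.23 M.

1.23 M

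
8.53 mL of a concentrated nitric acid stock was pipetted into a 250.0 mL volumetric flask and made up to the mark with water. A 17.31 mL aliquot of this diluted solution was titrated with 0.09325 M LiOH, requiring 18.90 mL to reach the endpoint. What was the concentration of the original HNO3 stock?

n(LiOH) = 0.09325 x 0.01890 = 0.001762 mol.
n(HNO3) in the aliquot = 0.001762 mol.
[diluted HNO3] = 0.001762 / 0.01731 = 0.1018 M.
Dilution factor = 250.0/8.530 = 29.31, so [stock] = 0.1018 x 29.31 = 2.98 M.

2.98 M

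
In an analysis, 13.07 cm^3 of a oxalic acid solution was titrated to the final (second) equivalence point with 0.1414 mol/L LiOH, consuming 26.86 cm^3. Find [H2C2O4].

0.145 M

n(LiOH) = 0.1414 x 0.02686 = 0.003798 mol.
At the final (second) equivalence point, 2 mol OH^- react per mol H2C2O4, so n(H2C2O4) = 0.003798 / 2 = 0.001899 mol.
[H2C2O4] = 0.001899 / 0.01307 L = 0.145 M.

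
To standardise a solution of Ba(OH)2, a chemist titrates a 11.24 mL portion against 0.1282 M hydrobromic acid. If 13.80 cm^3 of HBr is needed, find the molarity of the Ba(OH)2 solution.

n(HBr) delivered = 0.1282 x 0.01380 = 0.001769 mol.
The reaction is 1 Ba(OH)2 + 2 HBr, so n(Ba(OH)2) = 0.001769 x 1/2 = 0.0008846 mol.
[Ba(OH)2] = 0.0008846 mol / 0.01124 L = 0.0787 M.

0.0787 M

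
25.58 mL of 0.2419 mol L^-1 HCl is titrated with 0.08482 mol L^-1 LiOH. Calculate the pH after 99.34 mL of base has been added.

n(acid) = 0.2419 x 0.02558 = 0.006188 mol; n(LiOH) added = 0.08482 x 0.09934 = 0.008426 mol.
Base is in excess by 0.008426 - 0.006188 = 0.002238 mol in a total volume of 0.1249 L.
[OH^-] = 0.002238/0.1249 = 0.01792 M, so pOH = 1.75 and pH = 14.00 - 1.75 = 12.25.

12.25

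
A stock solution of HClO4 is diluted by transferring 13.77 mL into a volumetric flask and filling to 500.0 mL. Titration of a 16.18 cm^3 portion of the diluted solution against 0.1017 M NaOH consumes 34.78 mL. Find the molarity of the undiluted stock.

n(NaOH) = 0.1017 x 0.03478 = 0.003537 mol.
n(HClO4) in the aliquot = 0.003537 mol.
[diluted HClO4] = 0.003537 / 0.01618 = 0.2186 M.
Dilution factor = 500.0/13.77 = 36.31, so [stock] = 0.2186 x 36.31 = 7.94 M.

7.94 M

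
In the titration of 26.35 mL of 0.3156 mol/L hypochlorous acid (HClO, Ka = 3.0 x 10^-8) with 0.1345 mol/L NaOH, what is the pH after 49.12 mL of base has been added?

Initial n(HClO) = 0.3156 x 0.02635 = 0.008316 mol.
n(NaOH) added = 0.1345 x 0.04912 = 0.006607 mol, converting that many moles of HClO to ClO-.
Remaining n(HClO) = 0.001709 mol; n(ClO-) = 0.006607 mol.
By Henderson-Hasselbalch, pH = pKa + log([A^-]/[HA]) = 7.52 + log(0.006607/0.001709) = 7.52 + (+0.59) = 8.11.

8.11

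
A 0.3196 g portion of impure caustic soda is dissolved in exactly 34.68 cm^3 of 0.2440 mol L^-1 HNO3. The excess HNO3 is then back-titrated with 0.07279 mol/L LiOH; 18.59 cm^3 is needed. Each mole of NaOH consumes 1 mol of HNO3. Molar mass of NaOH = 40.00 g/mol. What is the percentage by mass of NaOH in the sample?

89.0%

Total n(HNO3) added = 0.2440 x 0.03468 = 0.008462 mol.
n(LiOH) used = 0.07279 x 0.01859 = 0.001353 mol, which equals the excess n(HNO3).
So n(HNO3) consumed by the sample = 0.008462 - 0.001353 = 0.007109 mol.
n(NaOH) = 0.007109 / 1 = 0.007109 mol.
mass NaOH = 0.007109 x 40.00 = 0.2844 g, so %NaOH = 0.2844/0.3196 x 100 = 89.0%.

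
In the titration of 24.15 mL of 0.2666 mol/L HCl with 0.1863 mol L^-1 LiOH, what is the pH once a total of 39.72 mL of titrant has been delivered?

n(acid) = 0.2666 x 0.02415 = 0.006438 mol; n(LiOH) added = 0.1863 x 0.03972 = 0.007400 mol.
Base is in excess by 0.007400 - 0.006438 = 0.0009614 mol in a total volume of 0.06387 L.
[OH^-] = 0.0009614/0.06387 = 0.01505 M, so pOH = 1.82 and pH = 14.00 - 1.82 = 12.18.

12.18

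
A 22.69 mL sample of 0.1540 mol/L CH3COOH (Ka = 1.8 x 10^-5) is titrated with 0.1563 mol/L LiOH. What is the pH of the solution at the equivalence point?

8.82

n(CH3COOH) = 0.1540 x 0.02269 = 0.003494 mol; V(LiOH) at equivalence = 0.003494/0.1563 = 0.02236 L.
At equivalence all the acid is converted to CH3COO-; total volume = 0.02269 + 0.02236 = 0.04505 L, so [CH3COO-] = 0.003494/0.04505 = 0.07757 M.
Kb = Kw/Ka = 1.0e-14 / 1.8 x 10^-5 = 5.56e-10.
[OH^-] = sqrt(Kb x [CH3COO-]) = sqrt(5.56e-10 x 0.07757) = 6.56e-6 M.
pOH = 5.18, so pH = 14.00 - 5.18 = 8.82.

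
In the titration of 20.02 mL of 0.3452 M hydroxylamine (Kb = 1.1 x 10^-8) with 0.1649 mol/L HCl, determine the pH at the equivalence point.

n(NH2OH) = 0.3452 x 0.02002 = 0.006911 mol; V(HCl) at equivalence = 0.006911/0.1649 = 0.04191 L.
At equivalence the base is fully converted to NH3OH+; total volume = 0.06193 L, so [NH3OH+] = 0.006911/0.06193 = 0.1116 M.
Ka(NH3OH+) = Kw/Kb = 1.0e-14 / 1.1 x 10^-8 = 9.09e-7.
[H^+] = sqrt(Ka x [NH3OH+]) = sqrt(9.09e-7 x 0.1116) = 0.000319 M.
pH = -log(0.000319) = 3.50.

3.50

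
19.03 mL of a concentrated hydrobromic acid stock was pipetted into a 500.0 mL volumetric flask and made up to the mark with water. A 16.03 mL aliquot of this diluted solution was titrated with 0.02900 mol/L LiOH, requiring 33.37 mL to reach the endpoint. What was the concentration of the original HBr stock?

1.59 M

n(LiOH) = 0.02900 x 0.03337 = 0.0009677 mol.
n(HBr) in the aliquot = 0.0009677 mol.
[diluted HBr] = 0.0009677 / 0.01603 = 0.06037 M.
Dilution factor = 500.0/19.03 = 26.27, so [stock] = 0.06037 x 26.27 = 1.59 M.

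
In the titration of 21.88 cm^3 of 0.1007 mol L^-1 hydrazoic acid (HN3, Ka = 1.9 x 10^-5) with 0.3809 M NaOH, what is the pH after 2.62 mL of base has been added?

Initial n(HN3) = 0.1007 x 0.02188 = 0.002203 mol.
n(NaOH) added = 0.3809 x 0.002620 = 0.0009980 mol, converting that many moles of HN3 to N3-.
Remaining n(HN3) = 0.001205 mol; n(N3-) = 0.0009980 mol.
By Henderson-Hasselbalch, pH = pKa + log([A^-]/[HA]) = 4.72 + log(0.0009980/0.001205) = 4.72 + (-0.08) = 4.64.

4.64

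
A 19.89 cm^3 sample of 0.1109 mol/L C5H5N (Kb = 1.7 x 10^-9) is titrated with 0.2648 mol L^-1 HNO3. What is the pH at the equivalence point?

3.17

n(C5H5N) = 0.1109 x 0.01989 = 0.002206 mol; V(HNO3) at equivalence = 0.002206/0.2648 = 0.008330 L.
At equivalence the base is fully converted to C5H5NH+; total volume = 0.02822 L, so [C5H5NH+] = 0.002206/0.02822 = 0.07816 M.
Ka(C5H5NH+) = Kw/Kb = 1.0e-14 / 1.7 x 10^-9 = 5.88e-6.
[H^+] = sqrt(Ka x [C5H5NH+]) = sqrt(5.88e-6 x 0.07816) = 0.000678 M.
pH = -log(0.000678) = 3.17.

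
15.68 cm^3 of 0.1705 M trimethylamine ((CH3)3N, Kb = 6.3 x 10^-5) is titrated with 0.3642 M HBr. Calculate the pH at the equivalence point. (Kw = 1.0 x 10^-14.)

n((CH3)3N) = 0.1705 x 0.01568 = 0.002673 mol; V(HBr) at equivalence = 0.002673/0.3642 = 0.007341 L.
At equivalence the base is fully converted to (CH3)3NH+; total volume = 0.02302 L, so [(CH3)3NH+] = 0.002673/0.02302 = 0.1161 M.
Ka((CH3)3NH+) = Kw/Kb = 1.0e-14 / 6.3 x 10^-5 = 1.59e-10.
[H^+] = sqrt(Ka x [(CH3)3NH+]) = sqrt(1.59e-10 x 0.1161) = 4.29e-6 M.
pH = -log(4.29e-6) = 5.37.

5.37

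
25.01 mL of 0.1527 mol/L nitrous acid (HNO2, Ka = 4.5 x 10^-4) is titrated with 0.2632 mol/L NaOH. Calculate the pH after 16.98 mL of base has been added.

n(acid) = 0.1527 x 0.02501 = 0.003819 mol; n(NaOH) added = 0.2632 x 0.01698 = 0.004469 mol.
Base is in excess by 0.004469 - 0.003819 = 0.0006501 mol in a total volume of 0.04199 L.
[OH^-] = 0.0006501/0.04199 = 0.01548 M, so pOH = 1.81 and pH = 14.00 - 1.81 = 12.19.

12.19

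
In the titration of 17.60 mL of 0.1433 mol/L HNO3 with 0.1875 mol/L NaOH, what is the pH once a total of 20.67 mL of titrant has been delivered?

n(acid) = 0.1433 x 0.01760 = 0.002522 mol; n(NaOH) added = 0.1875 x 0.02067 = 0.003876 mol.
Base is in excess by 0.003876 - 0.002522 = 0.001354 mol in a total volume of 0.03827 L.
[OH^-] = 0.001354/0.03827 = 0.03537 M, so pOH = 1.45 and pH = 14.00 - 1.45 = 12.55.

12.55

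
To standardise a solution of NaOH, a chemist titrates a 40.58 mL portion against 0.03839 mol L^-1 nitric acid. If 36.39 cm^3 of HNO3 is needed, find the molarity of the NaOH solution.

n(HNO3) delivered = 0.03839 x 0.03639 = 0.001397 mol.
For a 1:1 reaction, n(NaOH) = 0.001397 mol.
[NaOH] = 0.001397 mol / 0.04058 L = 0.0344 M.

0.0344 M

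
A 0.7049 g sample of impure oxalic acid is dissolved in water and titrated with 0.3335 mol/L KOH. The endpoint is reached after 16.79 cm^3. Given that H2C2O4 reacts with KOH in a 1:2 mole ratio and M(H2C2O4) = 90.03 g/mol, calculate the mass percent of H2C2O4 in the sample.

35.8%

n(KOH) = 0.3335 x 0.01679 = 0.005599 mol.
n(H2C2O4) = 0.005599 / 2 = 0.002800 mol.
mass of H2C2O4 = 0.002800 x 90.03 = 0.2521 g.
% purity = 0.2521 / 0.7049 x 100 = 35.8%.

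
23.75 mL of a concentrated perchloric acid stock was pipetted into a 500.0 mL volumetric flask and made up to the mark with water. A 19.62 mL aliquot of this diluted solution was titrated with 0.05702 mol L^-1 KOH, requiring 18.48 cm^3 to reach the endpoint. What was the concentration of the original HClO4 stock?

1.13 M

n(KOH) = 0.05702 x 0.01848 = 0.001054 mol.
n(HClO4) in the aliquot = 0.001054 mol.
[diluted HClO4] = 0.001054 / 0.01962 = 0.05371 M.
Dilution factor = 500.0/23.75 = 21.05, so [stock] = 0.05371 x 21.05 = 1.13 M.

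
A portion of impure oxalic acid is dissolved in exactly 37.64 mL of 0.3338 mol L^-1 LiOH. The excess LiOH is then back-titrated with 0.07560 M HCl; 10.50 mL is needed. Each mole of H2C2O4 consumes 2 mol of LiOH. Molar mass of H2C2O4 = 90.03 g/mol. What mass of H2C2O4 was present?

Total n(LiOH) added = 0.3338 x 0.03764 = 0.01256 mol.
n(HCl) used = 0.07560 x 0.01050 = 0.0007938 mol, which equals the excess n(LiOH).
So n(LiOH) consumed by the sample = 0.01256 - 0.0007938 = 0.01177 mol.
n(H2C2O4) = 0.01177 / 2 = 0.005885 mol.
mass = 0.005885 mol x 90.03 g/mol = 0.530 g.

0.530 g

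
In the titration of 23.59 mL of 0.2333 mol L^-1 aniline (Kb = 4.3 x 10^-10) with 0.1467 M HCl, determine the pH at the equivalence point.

2.84

n(C6H5NH2) = 0.2333 x 0.02359 = 0.005504 mol; V(HCl) at equivalence = 0.005504/0.1467 = 0.03752 L.
At equivalence the base is fully converted to C6H5NH3+; total volume = 0.06111 L, so [C6H5NH3+] = 0.005504/0.06111 = 0.09007 M.
Ka(C6H5NH3+) = Kw/Kb = 1.0e-14 / 4.3 x 10^-10 = 2.33e-5.
[H^+] = sqrt(Ka x [C6H5NH3+]) = sqrt(2.33e-5 x 0.09007) = 0.00145 M.
pH = -log(0.00145) = 2.84.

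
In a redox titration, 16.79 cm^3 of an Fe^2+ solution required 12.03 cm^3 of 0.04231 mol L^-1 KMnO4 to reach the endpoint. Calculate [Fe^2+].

0.152 M

n(KMnO4) = 0.04231 x 0.01203 = 0.0005090 mol.
From the balanced equation, 1 mol KMnO4 reacts with 5 mol Fe^2+, so n(Fe^2+) = 0.0005090 x 5/1 = 0.002545 mol.
[Fe^2+] = 0.002545 / 0.01679 L = 0.152 M.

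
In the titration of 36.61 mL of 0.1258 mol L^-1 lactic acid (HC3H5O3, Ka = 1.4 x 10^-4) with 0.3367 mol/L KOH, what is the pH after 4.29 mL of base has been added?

Initial n(HC3H5O3) = 0.1258 x 0.03661 = 0.004606 mol.
n(KOH) added = 0.3367 x 0.004290 = 0.001444 mol, converting that many moles of HC3H5O3 to C3H5O3-.
Remaining n(HC3H5O3) = 0.003161 mol; n(C3H5O3-) = 0.001444 mol.
By Henderson-Hasselbalch, pH = pKa + log([A^-]/[HA]) = 3.85 + log(0.001444/0.003161) = 3.85 + (-0.34) = 3.51.

3.51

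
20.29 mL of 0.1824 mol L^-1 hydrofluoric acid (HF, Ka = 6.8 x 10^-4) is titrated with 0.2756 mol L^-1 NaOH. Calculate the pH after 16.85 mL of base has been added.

n(acid) = 0.1824 x 0.02029 = 0.003701 mol; n(NaOH) added = 0.2756 x 0.01685 = 0.004644 mol.
Base is in excess by 0.004644 - 0.003701 = 0.0009430 mol in a total volume of 0.03714 L.
[OH^-] = 0.0009430/0.03714 = 0.02539 M, so pOH = 1.60 and pH = 14.00 - 1.60 = 12.40.

12.40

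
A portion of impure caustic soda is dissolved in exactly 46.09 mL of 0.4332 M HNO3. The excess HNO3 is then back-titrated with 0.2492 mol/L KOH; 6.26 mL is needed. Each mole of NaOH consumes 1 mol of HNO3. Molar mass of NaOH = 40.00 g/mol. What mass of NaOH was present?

0.736 g

Total n(HNO3) added = 0.4332 x 0.04609 = 0.01997 mol.
n(KOH) used = 0.2492 x 0.006260 = 0.001560 mol, which equals the excess n(HNO3).
So n(HNO3) consumed by the sample = 0.01997 - 0.001560 = 0.01841 mol.
n(NaOH) = 0.01841 / 1 = 0.01841 mol.
mass = 0.01841 mol x 40.00 g/mol = 0.736 g.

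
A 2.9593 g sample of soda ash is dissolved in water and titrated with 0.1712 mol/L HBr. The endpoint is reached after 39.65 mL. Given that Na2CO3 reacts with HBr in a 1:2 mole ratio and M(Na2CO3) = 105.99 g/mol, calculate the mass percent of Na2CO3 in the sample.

n(HBr) = 0.1712 x 0.03965 = 0.006788 mol.
n(Na2CO3) = 0.006788 / 2 = 0.003394 mol.
mass of Na2CO3 = 0.003394 x 105.99 = 0.3597 g.
% purity = 0.3597 / 2.9593 x 100 = 12.2%.

12.2%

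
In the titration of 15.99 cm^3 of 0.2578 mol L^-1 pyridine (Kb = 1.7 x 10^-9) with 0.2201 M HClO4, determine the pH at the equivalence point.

3.08

n(C5H5N) = 0.2578 x 0.01599 = 0.004122 mol; V(HClO4) at equivalence = 0.004122/0.2201 = 0.01873 L.
At equivalence the base is fully converted to C5H5NH+; total volume = 0.03472 L, so [C5H5NH+] = 0.004122/0.03472 = 0.1187 M.
Ka(C5H5NH+) = Kw/Kb = 1.0e-14 / 1.7 x 10^-9 = 5.88e-6.
[H^+] = sqrt(Ka x [C5H5NH+]) = sqrt(5.88e-6 x 0.1187) = 0.000836 M.
pH = -log(0.000836) = 3.08.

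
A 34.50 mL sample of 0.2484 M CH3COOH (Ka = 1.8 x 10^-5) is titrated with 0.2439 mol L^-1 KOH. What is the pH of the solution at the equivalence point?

n(CH3COOH) = 0.2484 x 0.03450 = 0.008570 mol; V(KOH) at equivalence = 0.008570/0.2439 = 0.03514 L.
At equivalence all the acid is converted to CH3COO-; total volume = 0.03450 + 0.03514 = 0.06964 L, so [CH3COO-] = 0.008570/0.06964 = 0.1231 M.
Kb = Kw/Ka = 1.0e-14 / 1.8 x 10^-5 = 5.56e-10.
[OH^-] = sqrt(Kb x [CH3COO-]) = sqrt(5.56e-10 x 0.1231) = 8.27e-6 M.
pOH = 5.08, so pH = 14.00 - 5.08 = 8.92.

8.92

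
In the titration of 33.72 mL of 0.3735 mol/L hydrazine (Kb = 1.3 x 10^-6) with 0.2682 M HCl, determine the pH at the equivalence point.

4.46

n(N2H4) = 0.3735 x 0.03372 = 0.01259 mol; V(HCl) at equivalence = 0.01259/0.2682 = 0.04696 L.
At equivalence the base is fully converted to N2H5+; total volume = 0.08068 L, so [N2H5+] = 0.01259/0.08068 = 0.1561 M.
Ka(N2H5+) = Kw/Kb = 1.0e-14 / 1.3 x 10^-6 = 7.69e-9.
[H^+] = sqrt(Ka x [N2H5+]) = sqrt(7.69e-9 x 0.1561) = 3.47e-5 M.
pH = -log(3.47e-5) = 4.46.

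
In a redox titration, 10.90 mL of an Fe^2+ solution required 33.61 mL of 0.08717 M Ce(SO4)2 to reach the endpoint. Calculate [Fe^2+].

0.269 M

n(Ce(SO4)2) = 0.08717 x 0.03361 = 0.002930 mol.
From the balanced equation, 1 mol Ce(SO4)2 reacts with 1 mol Fe^2+, so n(Fe^2+) = 0.002930 x 1/1 = 0.002930 mol.
[Fe^2+] = 0.002930 / 0.01090 L = 0.269 M.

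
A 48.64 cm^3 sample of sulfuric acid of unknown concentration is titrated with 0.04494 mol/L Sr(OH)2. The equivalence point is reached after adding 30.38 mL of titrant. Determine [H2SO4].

n(Sr(OH)2) delivered = 0.04494 x 0.03038 = 0.001365 mol.
For a 1:1 reaction, n(H2SO4) = 0.001365 mol.
[H2SO4] = 0.001365 mol / 0.04864 L = 0.0281 M.

0.0281 M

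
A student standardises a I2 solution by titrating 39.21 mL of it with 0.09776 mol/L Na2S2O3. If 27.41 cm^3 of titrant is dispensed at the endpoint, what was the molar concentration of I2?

0.0342 M

n(Na2S2O3) = 0.09776 x 0.02741 = 0.002680 mol.
From the balanced equation, 2 mol Na2S2O3 reacts with 1 mol I2, so n(I2) = 0.002680 x 1/2 = 0.001340 mol.
[I2] = 0.001340 / 0.03921 L = 0.0342 M.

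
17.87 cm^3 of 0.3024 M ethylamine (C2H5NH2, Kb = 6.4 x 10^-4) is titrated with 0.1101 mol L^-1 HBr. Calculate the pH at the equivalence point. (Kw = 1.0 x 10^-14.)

5.95

n(C2H5NH2) = 0.3024 x 0.01787 = 0.005404 mol; V(HBr) at equivalence = 0.005404/0.1101 = 0.04908 L.
At equivalence the base is fully converted to C2H5NH3+; total volume = 0.06695 L, so [C2H5NH3+] = 0.005404/0.06695 = 0.08071 M.
Ka(C2H5NH3+) = Kw/Kb = 1.0e-14 / 6.4 x 10^-4 = 1.56e-11.
[H^+] = sqrt(Ka x [C2H5NH3+]) = sqrt(1.56e-11 x 0.08071) = 1.12e-6 M.
pH = -log(1.12e-6) = 5.95.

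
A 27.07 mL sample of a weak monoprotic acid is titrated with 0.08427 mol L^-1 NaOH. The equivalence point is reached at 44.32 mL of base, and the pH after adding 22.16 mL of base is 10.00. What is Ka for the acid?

22.16 mL is half of the equivalence volume, so this is the half-equivalence point where [HA] = [A^-].
At half-equivalence pH = pKa, so pKa = 10.00.
Ka = 10^(-10.00) = 1.0 x 10^-10.

1.0 x 10^-10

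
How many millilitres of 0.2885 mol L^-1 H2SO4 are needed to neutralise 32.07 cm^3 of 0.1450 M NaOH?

n(NaOH) = 0.1450 mol/L x 0.03207 L = 0.004650 mol.
The neutralisation is 2 NaOH : 1 H2SO4, so n(H2SO4) = 0.004650 x 1/2 = 0.002325 mol.
V(H2SO4) = 0.002325 / 0.2885 = 0.008059 L = 8.06 mL.

8.06 mL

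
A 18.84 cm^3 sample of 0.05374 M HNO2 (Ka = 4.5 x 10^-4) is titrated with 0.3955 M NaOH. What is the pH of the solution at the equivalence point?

n(HNO2) = 0.05374 x 0.01884 = 0.001012 mol; V(NaOH) at equivalence = 0.001012/0.3955 = 0.002560 L.
At equivalence all the acid is converted to NO2-; total volume = 0.01884 + 0.002560 = 0.02140 L, so [NO2-] = 0.001012/0.02140 = 0.04731 M.
Kb = Kw/Ka = 1.0e-14 / 4.5 x 10^-4 = 2.22e-11.
[OH^-] = sqrt(Kb x [NO2-]) = sqrt(2.22e-11 x 0.04731) = 1.03e-6 M.
pOH = 5.99, so pH = 14.00 - 5.99 = 8.01.

8.01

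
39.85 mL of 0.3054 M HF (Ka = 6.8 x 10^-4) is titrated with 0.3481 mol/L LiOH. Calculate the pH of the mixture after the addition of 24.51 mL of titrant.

3.54

Initial n(HF) = 0.3054 x 0.03985 = 0.01217 mol.
n(LiOH) added = 0.3481 x 0.02451 = 0.008532 mol, converting that many moles of HF to F-.
Remaining n(HF) = 0.003638 mol; n(F-) = 0.008532 mol.
By Henderson-Hasselbalch, pH = pKa + log([A^-]/[HA]) = 3.17 + log(0.008532/0.003638) = 3.17 + (+0.37) = 3.54.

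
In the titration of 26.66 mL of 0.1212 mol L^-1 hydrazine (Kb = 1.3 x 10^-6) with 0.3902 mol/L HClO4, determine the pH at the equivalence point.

4.57

n(N2H4) = 0.1212 x 0.02666 = 0.003231 mol; V(HClO4) at equivalence = 0.003231/0.3902 = 0.008281 L.
At equivalence the base is fully converted to N2H5+; total volume = 0.03494 L, so [N2H5+] = 0.003231/0.03494 = 0.09248 M.
Ka(N2H5+) = Kw/Kb = 1.0e-14 / 1.3 x 10^-6 = 7.69e-9.
[H^+] = sqrt(Ka x [N2H5+]) = sqrt(7.69e-9 x 0.09248) = 2.67e-5 M.
pH = -log(2.67e-5) = 4.57.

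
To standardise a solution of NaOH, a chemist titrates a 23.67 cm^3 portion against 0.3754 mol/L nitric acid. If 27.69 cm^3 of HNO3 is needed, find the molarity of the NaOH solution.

n(HNO3) delivered = 0.3754 x 0.02769 = 0.01039 mol.
For a 1:1 reaction, n(NaOH) = 0.01039 mol.
[NaOH] = 0.01039 mol / 0.02367 L = 0.439 M.

0.439 M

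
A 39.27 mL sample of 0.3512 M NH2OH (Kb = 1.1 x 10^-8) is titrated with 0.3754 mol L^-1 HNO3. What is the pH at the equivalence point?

3.39

n(NH2OH) = 0.3512 x 0.03927 = 0.01379 mol; V(HNO3) at equivalence = 0.01379/0.3754 = 0.03674 L.
At equivalence the base is fully converted to NH3OH+; total volume = 0.07601 L, so [NH3OH+] = 0.01379/0.07601 = 0.1814 M.
Ka(NH3OH+) = Kw/Kb = 1.0e-14 / 1.1 x 10^-8 = 9.09e-7.
[H^+] = sqrt(Ka x [NH3OH+]) = sqrt(9.09e-7 x 0.1814) = 0.000406 M.
pH = -log(0.000406) = 3.39.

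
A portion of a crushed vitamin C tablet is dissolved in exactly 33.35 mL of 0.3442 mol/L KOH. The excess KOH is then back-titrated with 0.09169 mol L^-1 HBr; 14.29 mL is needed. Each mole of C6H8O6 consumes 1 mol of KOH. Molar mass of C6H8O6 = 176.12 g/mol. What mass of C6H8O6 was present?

Total n(KOH) added = 0.3442 x 0.03335 = 0.01148 mol.
n(HBr) used = 0.09169 x 0.01429 = 0.001310 mol, which equals the excess n(KOH).
So n(KOH) consumed by the sample = 0.01148 - 0.001310 = 0.01017 mol.
n(C6H8O6) = 0.01017 / 1 = 0.01017 mol.
mass = 0.01017 mol x 176.12 g/mol = 1.79 g.

1.79 g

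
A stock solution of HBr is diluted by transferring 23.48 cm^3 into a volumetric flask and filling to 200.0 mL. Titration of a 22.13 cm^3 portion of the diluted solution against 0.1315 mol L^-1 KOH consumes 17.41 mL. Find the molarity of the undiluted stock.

0.881 M

n(KOH) = 0.1315 x 0.01741 = 0.002289 mol.
n(HBr) in the aliquot = 0.002289 mol.
[diluted HBr] = 0.002289 / 0.02213 = 0.1035 M.
Dilution factor = 200.0/23.48 = 8.518, so [stock] = 0.1035 x 8.518 = 0.881 M.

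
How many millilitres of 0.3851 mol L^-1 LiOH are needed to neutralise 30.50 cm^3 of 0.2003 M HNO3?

n(HNO3) = 0.2003 mol/L x 0.03050 L = 0.006109 mol.
At equivalence n(LiOH) = n(HNO3) = 0.006109 mol.
V(LiOH) = 0.006109 / 0.3851 = 0.01586 L = 15.9 mL.

15.9 mL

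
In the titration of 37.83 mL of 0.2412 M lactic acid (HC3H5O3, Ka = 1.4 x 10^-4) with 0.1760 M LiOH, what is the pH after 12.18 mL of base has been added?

Initial n(HC3H5O3) = 0.2412 x 0.03783 = 0.009125 mol.
n(LiOH) added = 0.1760 x 0.01218 = 0.002144 mol, converting that many moles of HC3H5O3 to C3H5O3-.
Remaining n(HC3H5O3) = 0.006981 mol; n(C3H5O3-) = 0.002144 mol.
By Henderson-Hasselbalch, pH = pKa + log([A^-]/[HA]) = 3.85 + log(0.002144/0.006981) = 3.85 + (-0.51) = 3.34.

3.34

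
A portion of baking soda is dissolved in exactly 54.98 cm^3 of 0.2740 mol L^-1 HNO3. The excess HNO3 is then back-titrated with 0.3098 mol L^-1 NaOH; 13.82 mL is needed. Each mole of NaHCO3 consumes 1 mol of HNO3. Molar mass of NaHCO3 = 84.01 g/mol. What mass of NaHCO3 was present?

0.906 g

Total n(HNO3) added = 0.2740 x 0.05498 = 0.01506 mol.
n(NaOH) used = 0.3098 x 0.01382 = 0.004281 mol, which equals the excess n(HNO3).
So n(HNO3) consumed by the sample = 0.01506 - 0.004281 = 0.01078 mol.
n(NaHCO3) = 0.01078 / 1 = 0.01078 mol.
mass = 0.01078 mol x 84.01 g/mol = 0.906 g.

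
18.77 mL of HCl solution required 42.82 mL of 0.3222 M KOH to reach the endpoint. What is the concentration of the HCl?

n(KOH) delivered = 0.3222 x 0.04282 = 0.01380 mol.
For a 1:1 reaction, n(HCl) = 0.01380 mol.
[HCl] = 0.01380 mol / 0.01877 L = 0.735 M.

0.735 M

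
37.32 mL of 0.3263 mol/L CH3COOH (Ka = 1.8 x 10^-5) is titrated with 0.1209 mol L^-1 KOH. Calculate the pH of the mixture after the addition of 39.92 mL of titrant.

4.56

Initial n(CH3COOH) = 0.3263 x 0.03732 = 0.01218 mol.
n(KOH) added = 0.1209 x 0.03992 = 0.004826 mol, converting that many moles of CH3COOH to CH3COO-.
Remaining n(CH3COOH) = 0.007351 mol; n(CH3COO-) = 0.004826 mol.
By Henderson-Hasselbalch, pH = pKa + log([A^-]/[HA]) = 4.74 + log(0.004826/0.007351) = 4.74 + (-0.18) = 4.56.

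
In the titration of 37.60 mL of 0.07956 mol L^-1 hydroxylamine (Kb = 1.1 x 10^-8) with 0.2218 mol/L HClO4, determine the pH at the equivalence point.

n(NH2OH) = 0.07956 x 0.03760 = 0.002991 mol; V(HClO4) at equivalence = 0.002991/0.2218 = 0.01349 L.
At equivalence the base is fully converted to NH3OH+; total volume = 0.05109 L, so [NH3OH+] = 0.002991/0.05109 = 0.05856 M.
Ka(NH3OH+) = Kw/Kb = 1.0e-14 / 1.1 x 10^-8 = 9.09e-7.
[H^+] = sqrt(Ka x [NH3OH+]) = sqrt(9.09e-7 x 0.05856) = 0.000231 M.
pH = -log(0.000231) = 3.64.

3.64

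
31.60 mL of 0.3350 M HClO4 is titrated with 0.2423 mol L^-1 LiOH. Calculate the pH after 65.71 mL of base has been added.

n(acid) = 0.3350 x 0.03160 = 0.01059 mol; n(LiOH) added = 0.2423 x 0.06571 = 0.01592 mol.
Base is in excess by 0.01592 - 0.01059 = 0.005336 mol in a total volume of 0.09731 L.
[OH^-] = 0.005336/0.09731 = 0.05483 M, so pOH = 1.26 and pH = 14.00 - 1.26 = 12.74.

12.74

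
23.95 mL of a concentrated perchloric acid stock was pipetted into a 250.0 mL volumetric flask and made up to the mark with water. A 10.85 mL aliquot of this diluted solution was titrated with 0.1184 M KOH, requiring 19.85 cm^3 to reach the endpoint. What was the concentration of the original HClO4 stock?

n(KOH) = 0.1184 x 0.01985 = 0.002350 mol.
n(HClO4) in the aliquot = 0.002350 mol.
[diluted HClO4] = 0.002350 / 0.01085 = 0.2166 M.
Dilution factor = 250.0/23.95 = 10.44, so [stock] = 0.2166 x 10.44 = 2.26 M.

2.26 M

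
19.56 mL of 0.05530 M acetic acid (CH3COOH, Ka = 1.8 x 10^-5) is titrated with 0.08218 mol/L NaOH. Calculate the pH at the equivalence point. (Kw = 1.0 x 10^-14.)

n(CH3COOH) = 0.05530 x 0.01956 = 0.001082 mol; V(NaOH) at equivalence = 0.001082/0.08218 = 0.01316 L.
At equivalence all the acid is converted to CH3COO-; total volume = 0.01956 + 0.01316 = 0.03272 L, so [CH3COO-] = 0.001082/0.03272 = 0.03306 M.
Kb = Kw/Ka = 1.0e-14 / 1.8 x 10^-5 = 5.56e-10.
[OH^-] = sqrt(Kb x [CH3COO-]) = sqrt(5.56e-10 x 0.03306) = 4.29e-6 M.
pOH = 5.37, so pH = 14.00 - 5.37 = 8.63.

8.63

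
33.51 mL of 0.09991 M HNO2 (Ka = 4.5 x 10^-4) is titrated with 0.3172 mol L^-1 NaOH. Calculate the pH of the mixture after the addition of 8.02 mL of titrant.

Initial n(HNO2) = 0.09991 x 0.03351 = 0.003348 mol.
n(NaOH) added = 0.3172 x 0.008020 = 0.002544 mol, converting that many moles of HNO2 to NO2-.
Remaining n(HNO2) = 0.0008040 mol; n(NO2-) = 0.002544 mol.
By Henderson-Hasselbalch, pH = pKa + log([A^-]/[HA]) = 3.35 + log(0.002544/0.0008040) = 3.35 + (+0.50) = 3.85.

3.85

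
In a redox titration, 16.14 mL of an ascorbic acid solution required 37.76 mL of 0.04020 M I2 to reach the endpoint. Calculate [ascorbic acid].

0.0940 M

n(I2) = 0.04020 x 0.03776 = 0.001518 mol.
From the balanced equation, 1 mol I2 reacts with 1 mol ascorbic acid, so n(ascorbic acid) = 0.001518 x 1/1 = 0.001518 mol.
[ascorbic acid] = 0.001518 / 0.01614 L = 0.0940 M.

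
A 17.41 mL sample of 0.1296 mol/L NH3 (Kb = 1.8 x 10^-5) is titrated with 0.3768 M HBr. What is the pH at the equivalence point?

5.14

n(NH3) = 0.1296 x 0.01741 = 0.002256 mol; V(HBr) at equivalence = 0.002256/0.3768 = 0.005988 L.
At equivalence the base is fully converted to NH4+; total volume = 0.02340 L, so [NH4+] = 0.002256/0.02340 = 0.09643 M.
Ka(NH4+) = Kw/Kb = 1.0e-14 / 1.8 x 10^-5 = 5.56e-10.
[H^+] = sqrt(Ka x [NH4+]) = sqrt(5.56e-10 x 0.09643) = 7.32e-6 M.
pH = -log(7.32e-6) = 5.14.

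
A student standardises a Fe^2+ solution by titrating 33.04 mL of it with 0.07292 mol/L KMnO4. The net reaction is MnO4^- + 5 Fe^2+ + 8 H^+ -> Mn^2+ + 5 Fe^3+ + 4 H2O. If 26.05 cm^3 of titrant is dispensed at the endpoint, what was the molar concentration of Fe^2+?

n(KMnO4) = 0.07292 x 0.02605 = 0.001900 mol.
From the balanced equation, 1 mol KMnO4 reacts with 5 mol Fe^2+, so n(Fe^2+) = 0.001900 x 5/1 = 0.009498 mol.
[Fe^2+] = 0.009498 / 0.03304 L = 0.287 M.

0.287 M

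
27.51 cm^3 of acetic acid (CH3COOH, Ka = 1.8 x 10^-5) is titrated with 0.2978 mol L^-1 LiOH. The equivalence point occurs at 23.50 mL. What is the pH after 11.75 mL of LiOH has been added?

4.74

11.75 mL is exactly half the equivalence volume (23.50/2), i.e. the half-equivalence point.
There, n(HA) = n(A^-), so pH = pKa = -log(1.8 x 10^-5) = 4.74.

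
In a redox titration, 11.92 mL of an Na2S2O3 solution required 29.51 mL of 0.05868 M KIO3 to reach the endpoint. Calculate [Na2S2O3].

0.872 M

n(KIO3) = 0.05868 x 0.02951 = 0.001732 mol.
From the balanced equation, 1 mol KIO3 reacts with 6 mol Na2S2O3, so n(Na2S2O3) = 0.001732 x 6/1 = 0.01039 mol.
[Na2S2O3] = 0.01039 / 0.01192 L = 0.872 M.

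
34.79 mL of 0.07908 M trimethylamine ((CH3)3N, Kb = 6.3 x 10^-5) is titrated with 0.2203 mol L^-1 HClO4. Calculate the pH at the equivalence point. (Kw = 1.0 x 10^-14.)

n((CH3)3N) = 0.07908 x 0.03479 = 0.002751 mol; V(HClO4) at equivalence = 0.002751/0.2203 = 0.01249 L.
At equivalence the base is fully converted to (CH3)3NH+; total volume = 0.04728 L, so [(CH3)3NH+] = 0.002751/0.04728 = 0.05819 M.
Ka((CH3)3NH+) = Kw/Kb = 1.0e-14 / 6.3 x 10^-5 = 1.59e-10.
[H^+] = sqrt(Ka x [(CH3)3NH+]) = sqrt(1.59e-10 x 0.05819) = 3.04e-6 M.
pH = -log(3.04e-6) = 5.52.

5.52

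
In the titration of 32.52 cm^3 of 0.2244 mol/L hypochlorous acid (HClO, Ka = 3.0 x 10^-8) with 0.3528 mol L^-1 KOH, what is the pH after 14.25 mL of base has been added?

7.87

Initial n(HClO) = 0.2244 x 0.03252 = 0.007297 mol.
n(KOH) added = 0.3528 x 0.01425 = 0.005027 mol, converting that many moles of HClO to ClO-.
Remaining n(HClO) = 0.002270 mol; n(ClO-) = 0.005027 mol.
By Henderson-Hasselbalch, pH = pKa + log([A^-]/[HA]) = 7.52 + log(0.005027/0.002270) = 7.52 + (+0.35) = 7.87.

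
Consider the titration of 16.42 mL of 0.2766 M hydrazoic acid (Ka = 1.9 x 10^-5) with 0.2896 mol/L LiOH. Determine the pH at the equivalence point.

n(HN3) = 0.2766 x 0.01642 = 0.004542 mol; V(LiOH) at equivalence = 0.004542/0.2896 = 0.01568 L.
At equivalence all the acid is converted to N3-; total volume = 0.01642 + 0.01568 = 0.03210 L, so [N3-] = 0.004542/0.03210 = 0.1415 M.
Kb = Kw/Ka = 1.0e-14 / 1.9 x 10^-5 = 5.26e-10.
[OH^-] = sqrt(Kb x [N3-]) = sqrt(5.26e-10 x 0.1415) = 8.63e-6 M.
pOH = 5.06, so pH = 14.00 - 5.06 = 8.94.

8.94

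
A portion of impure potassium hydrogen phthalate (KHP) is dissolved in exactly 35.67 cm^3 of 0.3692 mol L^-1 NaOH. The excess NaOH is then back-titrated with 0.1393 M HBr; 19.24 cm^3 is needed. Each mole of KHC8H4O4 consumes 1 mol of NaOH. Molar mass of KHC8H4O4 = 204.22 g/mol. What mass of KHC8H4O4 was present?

2.14 g

Total n(NaOH) added = 0.3692 x 0.03567 = 0.01317 mol.
n(HBr) used = 0.1393 x 0.01924 = 0.002680 mol, which equals the excess n(NaOH).
So n(NaOH) consumed by the sample = 0.01317 - 0.002680 = 0.01049 mol.
n(KHC8H4O4) = 0.01049 / 1 = 0.01049 mol.
mass = 0.01049 mol x 204.22 g/mol = 2.14 g.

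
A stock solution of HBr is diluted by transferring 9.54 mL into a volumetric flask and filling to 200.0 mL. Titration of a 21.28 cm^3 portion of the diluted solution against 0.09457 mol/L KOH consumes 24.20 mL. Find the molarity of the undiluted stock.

2.25 M

n(KOH) = 0.09457 x 0.02420 = 0.002289 mol.
n(HBr) in the aliquot = 0.002289 mol.
[diluted HBr] = 0.002289 / 0.02128 = 0.1075 M.
Dilution factor = 200.0/9.540 = 20.96, so [stock] = 0.1075 x 20.96 = 2.25 M.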